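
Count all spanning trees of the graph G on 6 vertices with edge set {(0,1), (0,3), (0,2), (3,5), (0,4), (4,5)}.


By Kirchhoff's matrix tree theorem, the number of spanning trees equals
the determinant of any cofactor of the Laplacian matrix L.
G has 6 vertices and 6 edges.
Computing the (5 x 5) cofactor determinant gives 4.

4


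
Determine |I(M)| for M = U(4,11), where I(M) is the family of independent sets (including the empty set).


Independent sets of U(4,11) are all subsets of size <= 4.
Count = C(11,0) + C(11,1) + C(11,2) + C(11,3) + C(11,4)
     = 1 + 11 + 55 + 165 + 330
     = 562.

562


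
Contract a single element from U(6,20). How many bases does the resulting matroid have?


Contracting e from U(6,20) gives U(5,19).
Bases of U(5,19) = (19 choose 5) = 11628.

11628


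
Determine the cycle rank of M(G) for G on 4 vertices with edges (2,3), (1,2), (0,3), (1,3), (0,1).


Cycle rank (nullity) = |E| - r(M) = |E| - (|V| - c).
|E| = 5, |V| = 4, c = 1.
Nullity = 5 - (4 - 1) = 5 - 3 = 2.

2


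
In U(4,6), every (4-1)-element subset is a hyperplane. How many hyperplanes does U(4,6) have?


Hyperplanes of U(4,6) are flats of rank 3.
In a uniform matroid, these are exactly the (3)-element subsets.
Count = C(6,3) = (6 * 5 * 4) / (1 * 2 * 3) = 20.

20


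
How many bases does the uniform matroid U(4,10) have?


Bases of U(4,10) are all 4-element subsets of the 10-element ground set.
Number of bases = C(10,4).
(10 choose 4) = 210.

210


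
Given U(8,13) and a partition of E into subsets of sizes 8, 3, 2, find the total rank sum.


r(Ai) = min(|Ai|, 8) for each part.
Sum = min(8,8) + min(3,8) + min(2,8)
    = 8 + 3 + 2
    = 13.

13


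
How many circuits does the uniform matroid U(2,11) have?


In U(2,11), circuits are the (3)-element subsets.
Any set of 3 elements is dependent, and removing any one element gives
an independent set of size 2, so it is a minimal dependent set.
Number of circuits = C(11,3) = 11! / (3! * 8!) = 165.

165


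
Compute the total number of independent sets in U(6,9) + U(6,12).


For a direct sum, |I(M1+M2)| = |I(M1)| * |I(M2)|.
|I(U(6,9))| = sum C(9,k) for k=0..6 = 466.
|I(U(6,12))| = sum C(12,k) for k=0..6 = 2510.
Total = 466 * 2510 = 1169660.

1169660


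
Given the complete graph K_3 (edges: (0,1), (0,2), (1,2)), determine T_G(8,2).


T(K_3; x,y) = x^2 + x + y.
T(8,2) = 64 + 8 + 2 = 74.

74


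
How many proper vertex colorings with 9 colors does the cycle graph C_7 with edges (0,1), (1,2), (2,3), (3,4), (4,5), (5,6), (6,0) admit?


P(C_7, k) = (k-1)^7 + (-1)^7*(k-1).
P(9) = (8)^7 - 8
= 2097152 - 8 = 2097144.

2097144


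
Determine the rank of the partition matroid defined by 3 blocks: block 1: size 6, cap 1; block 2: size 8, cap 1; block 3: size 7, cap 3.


Rank of a partition matroid = sum of min(|Si|, ci) for each block.
= min(6,1) + min(8,1) + min(7,3)
= 1 + 1 + 3
= 5.

5


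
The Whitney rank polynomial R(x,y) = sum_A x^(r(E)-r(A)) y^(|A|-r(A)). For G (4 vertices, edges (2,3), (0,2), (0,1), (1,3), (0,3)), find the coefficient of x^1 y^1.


R(x,y) = sum over A in 2^E of x^(r(E)-r(A)) * y^(|A|-r(A)).
G has 4 vertices, 5 edges. r(E) = 3.
Enumerate all 2^5 = 32 subsets.
Count subsets with r(E)-r(A)=1 and |A|-r(A)=1: 2.

2


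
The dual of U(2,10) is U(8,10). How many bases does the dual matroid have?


The dual of U(r,n) is U(n-r, n) = U(8,10).
Bases of U(8,10) are all (8)-element subsets.
|B(M*)| = C(10,8) = 45.

45


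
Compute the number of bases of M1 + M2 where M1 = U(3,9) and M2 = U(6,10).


Bases of a direct sum M1 + M2: |B| = |B(M1)| * |B(M2)|.
|B(U(3,9))| = C(9,3) = 84.
|B(U(6,10))| = C(10,6) = 210.
Total bases = 84 * 210 = 17640.

17640


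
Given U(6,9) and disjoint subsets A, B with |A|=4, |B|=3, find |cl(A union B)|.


|A union B| = 4 + 3 = 7 (disjoint).
In U(6,9), cl(S) = S if |S| < 6, else cl(S) = E.
Since 7 >= 6, cl(A union B) = E.
|cl(A union B)| = 9.

9


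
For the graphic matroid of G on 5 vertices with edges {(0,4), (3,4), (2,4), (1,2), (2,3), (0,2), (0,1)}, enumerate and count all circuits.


A circuit in a graphic matroid = edge set of a simple cycle.
G has 5 vertices and 7 edges.
Enumerating all minimal edge subsets forming cycles...
Total circuits found: 6.

6


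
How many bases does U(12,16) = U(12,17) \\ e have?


Deleting e from U(12,17) gives U(12,16) since n > r.
Bases of U(12,16) = C(16,12) = 1820.

1820


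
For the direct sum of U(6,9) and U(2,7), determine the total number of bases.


Bases of a direct sum M1 + M2: |B| = |B(M1)| * |B(M2)|.
|B(U(6,9))| = C(9,6) = 84.
|B(U(2,7))| = C(7,2) = 21.
Total bases = 84 * 21 = 1764.

1764


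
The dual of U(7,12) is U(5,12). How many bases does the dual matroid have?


The dual of U(r,n) is U(n-r, n) = U(5,12).
Bases of U(5,12) are all (5)-element subsets.
|B(M*)| = C(12,5) = 12! / (5! * 7!) = 792.

792


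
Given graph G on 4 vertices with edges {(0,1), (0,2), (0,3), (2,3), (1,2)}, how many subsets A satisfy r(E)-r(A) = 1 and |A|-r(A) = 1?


R(x,y) = sum over A in 2^E of x^(r(E)-r(A)) * y^(|A|-r(A)).
G has 4 vertices, 5 edges. r(E) = 3.
Enumerate all 2^5 = 32 subsets.
Count subsets with r(E)-r(A)=1 and |A|-r(A)=1: 2.

2


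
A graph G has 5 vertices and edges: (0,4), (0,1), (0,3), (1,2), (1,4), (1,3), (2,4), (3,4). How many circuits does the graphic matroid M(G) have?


A circuit in a graphic matroid = edge set of a simple cycle.
G has 5 vertices and 8 edges.
Enumerating all minimal edge subsets forming cycles...
Total circuits found: 12.

12


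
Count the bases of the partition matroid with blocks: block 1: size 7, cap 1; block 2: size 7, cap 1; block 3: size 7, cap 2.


A basis picks exactly ci elements from block i.
Number of bases = product of C(|Si|, ci).
= C(7,1) * C(7,1) * C(7,2)
= 7 * 7 * 21
= 1029.

1029


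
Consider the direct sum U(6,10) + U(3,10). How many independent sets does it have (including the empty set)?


For a direct sum, |I(M1+M2)| = |I(M1)| * |I(M2)|.
|I(U(6,10))| = sum C(10,k) for k=0..6 = 848.
|I(U(3,10))| = sum C(10,k) for k=0..3 = 176.
Total = 848 * 176 = 149248.

149248


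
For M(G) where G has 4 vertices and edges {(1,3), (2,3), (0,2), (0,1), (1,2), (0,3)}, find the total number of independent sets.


An independent set in a graphic matroid is an acyclic edge subset.
G has 4 vertices and 6 edges.
Enumerate all 2^6 = 64 subsets, checking for acyclicity.
Total independent sets = 38.

38


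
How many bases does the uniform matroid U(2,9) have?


Bases of U(2,9) are all 2-element subsets of the 9-element ground set.
Number of bases = C(9,2).
C(9,2) = (9 * 8) / (1 * 2) = 36.

36


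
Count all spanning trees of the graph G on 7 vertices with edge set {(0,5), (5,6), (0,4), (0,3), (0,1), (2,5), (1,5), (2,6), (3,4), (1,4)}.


By Kirchhoff's matrix tree theorem, the number of spanning trees equals
the determinant of any cofactor of the Laplacian matrix L.
G has 7 vertices and 10 edges.
Computing the (6 x 6) cofactor determinant gives 63.

63


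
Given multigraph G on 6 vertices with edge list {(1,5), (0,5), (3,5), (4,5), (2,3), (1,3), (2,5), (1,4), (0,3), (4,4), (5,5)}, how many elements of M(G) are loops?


In a graphic matroid, a loop is a self-loop edge (u,u) with rank 0.
Examining all 11 edges for self-loops...
Self-loops found: (4,4), (5,5)
Number of loops = 2.

2


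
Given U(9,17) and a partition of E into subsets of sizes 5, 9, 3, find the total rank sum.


r(Ai) = min(|Ai|, 9) for each part.
Sum = min(5,9) + min(9,9) + min(3,9)
    = 5 + 9 + 3
    = 17.

17


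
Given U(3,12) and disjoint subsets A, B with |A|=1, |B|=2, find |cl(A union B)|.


|A union B| = 1 + 2 = 3 (disjoint).
In U(3,12), cl(S) = S if |S| < 3, else cl(S) = E.
Since 3 >= 3, cl(A union B) = E.
|cl(A union B)| = 12.

12


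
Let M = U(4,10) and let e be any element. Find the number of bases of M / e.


Contracting e from U(4,10) gives U(3,9).
Bases of U(3,9) = C(9,3) = 9! / (3! * 6!) = 84.

84


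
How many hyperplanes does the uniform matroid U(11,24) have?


Hyperplanes of U(11,24) are flats of rank 10.
In a uniform matroid, these are exactly the (10)-element subsets.
Count = (24 choose 10) = 1961256.

1961256


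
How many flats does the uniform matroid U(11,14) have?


Flats of U(11,14): every subset of size < 11 is a flat, plus E itself.
Count = (14 choose 0) + (14 choose 1) + (14 choose 2) + (14 choose 3) + (14 choose 4) + (14 choose 5) + (14 choose 6) + (14 choose 7) + (14 choose 8) + (14 choose 9) + (14 choose 10) + 1
     = 1 + 14 + 91 + 364 + 1001 + 2002 + 3003 + 3432 + 3003 + 2002 + 1001 + 1
     = 15915.

15915


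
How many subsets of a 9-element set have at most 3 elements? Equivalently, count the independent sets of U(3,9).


Independent sets of U(3,9) are all subsets of size <= 3.
Count = C(9,0) + C(9,1) + C(9,2) + C(9,3)
     = 1 + 9 + 36 + 84
     = 130.

130


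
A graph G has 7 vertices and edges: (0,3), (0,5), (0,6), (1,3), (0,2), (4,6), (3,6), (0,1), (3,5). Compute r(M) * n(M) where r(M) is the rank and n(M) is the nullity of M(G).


r(M) = |V| - c = 7 - 1 = 6.
nullity = |E| - r(M) = 9 - 6 = 3.
Product = 6 * 3 = 18.

18


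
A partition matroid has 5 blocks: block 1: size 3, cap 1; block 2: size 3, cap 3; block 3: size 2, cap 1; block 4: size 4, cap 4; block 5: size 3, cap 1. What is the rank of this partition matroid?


Rank of a partition matroid = sum of min(|Si|, ci) for each block.
= min(3,1) + min(3,3) + min(2,1) + min(4,4) + min(3,1)
= 1 + 3 + 1 + 4 + 1
= 10.

10


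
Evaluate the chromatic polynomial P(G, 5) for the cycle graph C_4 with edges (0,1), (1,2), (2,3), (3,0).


P(C_4, k) = (k-1)^4 + (-1)^4*(k-1).
P(5) = (4)^4 + 4
= 256 + 4 = 260.

260


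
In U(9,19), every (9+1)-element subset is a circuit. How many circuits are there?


In U(9,19), circuits are the (10)-element subsets.
Any set of 10 elements is dependent, and removing any one element gives
an independent set of size 9, so it is a minimal dependent set.
Number of circuits = C(19,10) = 92378.

92378


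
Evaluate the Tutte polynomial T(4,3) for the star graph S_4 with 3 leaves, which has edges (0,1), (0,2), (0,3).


A star on 4 vertices is a tree with 3 edges.
T(x,y) = x^(3) for any tree.
T(4,3) = 4^3 = 64.

64


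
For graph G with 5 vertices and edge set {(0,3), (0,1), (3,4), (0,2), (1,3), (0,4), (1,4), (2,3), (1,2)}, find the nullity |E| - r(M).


Cycle rank (nullity) = |E| - r(M) = |E| - (|V| - c).
|E| = 9, |V| = 5, c = 1.
Nullity = 9 - (5 - 1) = 9 - 4 = 5.

5


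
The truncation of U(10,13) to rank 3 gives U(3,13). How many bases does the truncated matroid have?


Truncating U(10,13) to rank 3 gives U(3,13).
Bases of U(3,13) are all 3-element subsets of 13 elements.
Number of bases = (13 choose 3) = 286.

286


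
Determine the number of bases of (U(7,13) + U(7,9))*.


(M1+M2)* = M1* + M2*.
M1* = U(6,13), bases: C(13,6) = 1716.
M2* = U(2,9), bases: C(9,2) = 36.
|B(M*)| = 1716 * 36 = 61776.

61776


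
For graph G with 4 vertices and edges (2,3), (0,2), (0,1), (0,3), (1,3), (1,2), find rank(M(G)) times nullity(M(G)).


r(M) = |V| - c = 4 - 1 = 3.
nullity = |E| - r(M) = 6 - 3 = 3.
Product = 3 * 3 = 9.

9


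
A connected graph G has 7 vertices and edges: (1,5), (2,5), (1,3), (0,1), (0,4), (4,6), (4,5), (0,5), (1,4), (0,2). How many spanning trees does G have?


By Kirchhoff's matrix tree theorem, the number of spanning trees equals
the determinant of any cofactor of the Laplacian matrix L.
G has 7 vertices and 10 edges.
Computing the (6 x 6) cofactor determinant gives 40.

40


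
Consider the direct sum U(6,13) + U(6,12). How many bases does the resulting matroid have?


Bases of a direct sum M1 + M2: |B| = |B(M1)| * |B(M2)|.
|B(U(6,13))| = C(13,6) = 1716.
|B(U(6,12))| = C(12,6) = 924.
Total bases = 1716 * 924 = 1585584.

1585584


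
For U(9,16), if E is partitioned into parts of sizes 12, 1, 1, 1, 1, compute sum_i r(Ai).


r(Ai) = min(|Ai|, 9) for each part.
Sum = min(12,9) + min(1,9) + min(1,9) + min(1,9) + min(1,9)
    = 9 + 1 + 1 + 1 + 1
    = 13.

13


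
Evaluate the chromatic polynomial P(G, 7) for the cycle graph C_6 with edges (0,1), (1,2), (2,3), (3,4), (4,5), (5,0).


P(C_6, k) = (k-1)^6 + (-1)^6*(k-1).
P(7) = (6)^6 + 6
= 46656 + 6 = 46662.

46662


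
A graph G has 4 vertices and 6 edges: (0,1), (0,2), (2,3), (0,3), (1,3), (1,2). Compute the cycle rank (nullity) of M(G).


Cycle rank (nullity) = |E| - r(M) = |E| - (|V| - c).
|E| = 6, |V| = 4, c = 1.
Nullity = 6 - (4 - 1) = 6 - 3 = 3.

3


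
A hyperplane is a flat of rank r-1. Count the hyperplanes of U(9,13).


Hyperplanes of U(9,13) are flats of rank 8.
In a uniform matroid, these are exactly the (8)-element subsets.
Count = C(13,8) = 13! / (8! * 5!) = 1287.

1287


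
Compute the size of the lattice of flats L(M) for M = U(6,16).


Flats of U(6,16): every subset of size < 6 is a flat, plus E itself.
Count = C(16,0) + C(16,1) + C(16,2) + C(16,3) + C(16,4) + C(16,5) + 1
     = 1 + 16 + 120 + 560 + 1820 + 4368 + 1
     = 6886.

6886


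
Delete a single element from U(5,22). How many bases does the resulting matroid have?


Deleting e from U(5,22) gives U(5,21) since n > r.
Bases of U(5,21) = C(21,5) = 20349.

20349


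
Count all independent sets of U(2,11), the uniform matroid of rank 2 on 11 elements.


Independent sets of U(2,11) are all subsets of size <= 2.
Count = C(11,0) + C(11,1) + C(11,2)
     = 1 + 11 + 55
     = 67.

67


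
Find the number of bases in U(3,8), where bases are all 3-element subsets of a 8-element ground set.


Bases of U(3,8) are all 3-element subsets of the 8-element ground set.
Number of bases = C(8,3).
(8 choose 3) = 56.

56


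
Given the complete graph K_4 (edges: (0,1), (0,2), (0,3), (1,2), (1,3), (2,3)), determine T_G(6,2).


T(K_4; x,y) = x^3 + 3x^2 + 4xy + 2x + y^3 + 3y^2 + 2y.
Substituting x=6, y=2:
= 216 + 108 + 48 + 12 + 8 + 12 + 4
= 408.

408


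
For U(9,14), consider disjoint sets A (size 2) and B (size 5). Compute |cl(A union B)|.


|A union B| = 2 + 5 = 7 (disjoint).
In U(9,14), cl(S) = S if |S| < 9, else cl(S) = E.
Since 7 < 9, cl(A union B) = A union B.
|cl(A union B)| = 7.

7


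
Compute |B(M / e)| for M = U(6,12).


Contracting e from U(6,12) gives U(5,11).
Bases of U(5,11) = C(11,5) = 462.

462


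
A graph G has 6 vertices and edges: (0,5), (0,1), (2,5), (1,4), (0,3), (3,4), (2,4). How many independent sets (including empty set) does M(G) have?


An independent set in a graphic matroid is an acyclic edge subset.
G has 6 vertices and 7 edges.
Enumerate all 2^7 = 128 subsets, checking for acyclicity.
Total independent sets = 114.

114


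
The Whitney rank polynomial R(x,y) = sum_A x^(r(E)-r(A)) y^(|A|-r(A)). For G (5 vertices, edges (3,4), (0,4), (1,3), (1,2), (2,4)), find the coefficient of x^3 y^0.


R(x,y) = sum over A in 2^E of x^(r(E)-r(A)) * y^(|A|-r(A)).
G has 5 vertices, 5 edges. r(E) = 4.
Enumerate all 2^5 = 32 subsets.
Count subsets with r(E)-r(A)=3 and |A|-r(A)=0: 5.

5


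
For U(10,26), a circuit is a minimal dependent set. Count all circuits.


In U(10,26), circuits are the (11)-element subsets.
Any set of 11 elements is dependent, and removing any one element gives
an independent set of size 10, so it is a minimal dependent set.
Number of circuits = (26 choose 11) = 7726160.

7726160


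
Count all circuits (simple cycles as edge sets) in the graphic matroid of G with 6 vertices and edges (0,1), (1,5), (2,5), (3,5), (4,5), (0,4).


A circuit in a graphic matroid = edge set of a simple cycle.
G has 6 vertices and 6 edges.
Enumerating all minimal edge subsets forming cycles...
Total circuits found: 1.

1


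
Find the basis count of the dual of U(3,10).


The dual of U(r,n) is U(n-r, n) = U(7,10).
Bases of U(7,10) are all (7)-element subsets.
|B(M*)| = C(10,7) = 120.

120


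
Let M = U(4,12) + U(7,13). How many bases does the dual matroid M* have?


(M1+M2)* = M1* + M2*.
M1* = U(8,12), bases: C(12,8) = 495.
M2* = U(6,13), bases: C(13,6) = 1716.
|B(M*)| = 495 * 1716 = 849420.

849420


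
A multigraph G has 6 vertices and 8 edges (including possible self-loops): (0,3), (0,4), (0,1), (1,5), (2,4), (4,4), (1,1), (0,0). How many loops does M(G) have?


In a graphic matroid, a loop is a self-loop edge (u,u) with rank 0.
Examining all 8 edges for self-loops...
Self-loops found: (4,4), (1,1), (0,0)
Number of loops = 3.

3


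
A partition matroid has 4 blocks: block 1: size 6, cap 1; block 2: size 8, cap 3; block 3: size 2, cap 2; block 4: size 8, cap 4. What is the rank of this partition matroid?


Rank of a partition matroid = sum of min(|Si|, ci) for each block.
= min(6,1) + min(8,3) + min(2,2) + min(8,4)
= 1 + 3 + 2 + 4
= 10.

10


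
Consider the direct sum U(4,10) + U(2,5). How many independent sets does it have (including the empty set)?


For a direct sum, |I(M1+M2)| = |I(M1)| * |I(M2)|.
|I(U(4,10))| = sum C(10,k) for k=0..4 = 386.
|I(U(2,5))| = sum C(5,k) for k=0..2 = 16.
Total = 386 * 16 = 6176.

6176


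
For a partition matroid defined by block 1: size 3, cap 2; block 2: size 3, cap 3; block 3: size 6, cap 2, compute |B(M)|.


A basis picks exactly ci elements from block i.
Number of bases = product of C(|Si|, ci).
= C(3,2) * C(3,3) * C(6,2)
= 3 * 1 * 15
= 45.

45


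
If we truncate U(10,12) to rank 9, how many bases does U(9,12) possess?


Truncating U(10,12) to rank 9 gives U(9,12).
Bases of U(9,12) are all 9-element subsets of 12 elements.
Number of bases = C(12,9) = 220.

220


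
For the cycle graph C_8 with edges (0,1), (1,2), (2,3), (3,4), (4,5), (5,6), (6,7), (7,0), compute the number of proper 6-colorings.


P(C_8, k) = (k-1)^8 + (-1)^8*(k-1).
P(6) = (5)^8 + 5
= 390625 + 5 = 390630.

390630


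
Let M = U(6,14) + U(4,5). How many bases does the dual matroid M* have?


(M1+M2)* = M1* + M2*.
M1* = U(8,14), bases: C(14,8) = 3003.
M2* = U(1,5), bases: C(5,1) = 5.
|B(M*)| = 3003 * 5 = 15015.

15015


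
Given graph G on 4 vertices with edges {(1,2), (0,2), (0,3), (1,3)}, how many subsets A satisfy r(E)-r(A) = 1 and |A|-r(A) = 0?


R(x,y) = sum over A in 2^E of x^(r(E)-r(A)) * y^(|A|-r(A)).
G has 4 vertices, 4 edges. r(E) = 3.
Enumerate all 2^4 = 16 subsets.
Count subsets with r(E)-r(A)=1 and |A|-r(A)=0: 6.

6


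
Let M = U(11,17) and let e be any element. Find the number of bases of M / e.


Contracting e from U(11,17) gives U(10,16).
Bases of U(10,16) = (16 choose 10) = 8008.

8008


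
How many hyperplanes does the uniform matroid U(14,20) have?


Hyperplanes of U(14,20) are flats of rank 13.
In a uniform matroid, these are exactly the (13)-element subsets.
Count = C(20,13) = 20! / (13! * 7!) = 77520.

77520


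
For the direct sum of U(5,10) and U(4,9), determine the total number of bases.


Bases of a direct sum M1 + M2: |B| = |B(M1)| * |B(M2)|.
|B(U(5,10))| = C(10,5) = 252.
|B(U(4,9))| = C(9,4) = 126.
Total bases = 252 * 126 = 31752.

31752


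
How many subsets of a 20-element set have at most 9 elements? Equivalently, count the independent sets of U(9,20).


Independent sets of U(9,20) are all subsets of size <= 9.
Count = C(20,0) + C(20,1) + C(20,2) + C(20,3) + C(20,4) + C(20,5) + C(20,6) + C(20,7) + C(20,8) + C(20,9)
     = 1 + 20 + 190 + 1140 + 4845 + 15504 + 38760 + 77520 + 125970 + 167960
     = 431910.

431910


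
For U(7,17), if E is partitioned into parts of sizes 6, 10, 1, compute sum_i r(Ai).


r(Ai) = min(|Ai|, 7) for each part.
Sum = min(6,7) + min(10,7) + min(1,7)
    = 6 + 7 + 1
    = 14.

14


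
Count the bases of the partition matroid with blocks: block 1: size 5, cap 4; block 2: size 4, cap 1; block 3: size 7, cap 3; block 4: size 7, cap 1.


A basis picks exactly ci elements from block i.
Number of bases = product of C(|Si|, ci).
= C(5,4) * C(4,1) * C(7,3) * C(7,1)
= 5 * 4 * 35 * 7
= 4900.

4900


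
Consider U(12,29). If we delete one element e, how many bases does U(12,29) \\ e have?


Deleting e from U(12,29) gives U(12,28) since n > r.
Bases of U(12,28) = C(28,12) = 28! / (12! * 16!) = 30421755.

30421755


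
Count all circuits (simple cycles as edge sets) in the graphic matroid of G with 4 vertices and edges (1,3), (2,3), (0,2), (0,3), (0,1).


A circuit in a graphic matroid = edge set of a simple cycle.
G has 4 vertices and 5 edges.
Enumerating all minimal edge subsets forming cycles...
Total circuits found: 3.

3


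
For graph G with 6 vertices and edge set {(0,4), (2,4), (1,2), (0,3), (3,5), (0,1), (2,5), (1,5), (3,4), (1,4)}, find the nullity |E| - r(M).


Cycle rank (nullity) = |E| - r(M) = |E| - (|V| - c).
|E| = 10, |V| = 6, c = 1.
Nullity = 10 - (6 - 1) = 10 - 5 = 5.

5


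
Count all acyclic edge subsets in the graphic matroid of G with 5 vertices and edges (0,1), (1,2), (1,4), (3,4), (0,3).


An independent set in a graphic matroid is an acyclic edge subset.
G has 5 vertices and 5 edges.
Enumerate all 2^5 = 32 subsets, checking for acyclicity.
Total independent sets = 30.

30


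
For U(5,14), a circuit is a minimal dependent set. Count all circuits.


In U(5,14), circuits are the (6)-element subsets.
Any set of 6 elements is dependent, and removing any one element gives
an independent set of size 5, so it is a minimal dependent set.
Number of circuits = (14 choose 6) = 3003.

3003


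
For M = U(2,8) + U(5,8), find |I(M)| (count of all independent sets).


For a direct sum, |I(M1+M2)| = |I(M1)| * |I(M2)|.
|I(U(2,8))| = sum C(8,k) for k=0..2 = 37.
|I(U(5,8))| = sum C(8,k) for k=0..5 = 219.
Total = 37 * 219 = 8103.

8103


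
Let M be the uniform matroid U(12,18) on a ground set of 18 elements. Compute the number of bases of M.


Bases of U(12,18) are all 12-element subsets of the 18-element ground set.
Number of bases = C(18,12).
(18 choose 12) = 18564.

18564


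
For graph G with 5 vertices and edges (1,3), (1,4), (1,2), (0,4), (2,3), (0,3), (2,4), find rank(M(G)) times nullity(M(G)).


r(M) = |V| - c = 5 - 1 = 4.
nullity = |E| - r(M) = 7 - 4 = 3.
Product = 4 * 3 = 12.

12


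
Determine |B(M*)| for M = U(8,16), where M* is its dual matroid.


The dual of U(r,n) is U(n-r, n) = U(8,16).
Bases of U(8,16) are all (8)-element subsets.
|B(M*)| = C(16,8) = 12870.

12870


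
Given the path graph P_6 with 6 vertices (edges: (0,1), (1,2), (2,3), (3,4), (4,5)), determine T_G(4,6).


A path on 6 vertices is a tree with 5 edges.
T(x,y) = x^(5) for any tree.
T(4,6) = 4^5 = 1024.

1024


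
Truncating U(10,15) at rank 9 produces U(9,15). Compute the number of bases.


Truncating U(10,15) to rank 9 gives U(9,15).
Bases of U(9,15) are all 9-element subsets of 15 elements.
Number of bases = C(15,9) = 5005.

5005


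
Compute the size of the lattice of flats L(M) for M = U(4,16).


Flats of U(4,16): every subset of size < 4 is a flat, plus E itself.
Count = (16 choose 0) + (16 choose 1) + (16 choose 2) + (16 choose 3) + 1
     = 1 + 16 + 120 + 560 + 1
     = 698.

698


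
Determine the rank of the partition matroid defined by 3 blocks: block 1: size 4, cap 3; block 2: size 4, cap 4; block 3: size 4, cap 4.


Rank of a partition matroid = sum of min(|Si|, ci) for each block.
= min(4,3) + min(4,4) + min(4,4)
= 3 + 4 + 4
= 11.

11


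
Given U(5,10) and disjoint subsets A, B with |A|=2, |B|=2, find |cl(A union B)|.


|A union B| = 2 + 2 = 4 (disjoint).
In U(5,10), cl(S) = S if |S| < 5, else cl(S) = E.
Since 4 < 5, cl(A union B) = A union B.
|cl(A union B)| = 4.

4


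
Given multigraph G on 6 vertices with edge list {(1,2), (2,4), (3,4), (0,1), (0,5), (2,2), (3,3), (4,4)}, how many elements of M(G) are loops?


In a graphic matroid, a loop is a self-loop edge (u,u) with rank 0.
Examining all 8 edges for self-loops...
Self-loops found: (2,2), (3,3), (4,4)
Number of loops = 3.

3


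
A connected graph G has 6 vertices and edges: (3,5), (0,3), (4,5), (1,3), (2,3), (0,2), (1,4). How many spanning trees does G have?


By Kirchhoff's matrix tree theorem, the number of spanning trees equals
the determinant of any cofactor of the Laplacian matrix L.
G has 6 vertices and 7 edges.
Computing the (5 x 5) cofactor determinant gives 12.

12


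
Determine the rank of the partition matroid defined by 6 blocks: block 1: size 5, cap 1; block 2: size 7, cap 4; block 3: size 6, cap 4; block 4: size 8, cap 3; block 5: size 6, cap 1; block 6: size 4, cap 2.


Rank of a partition matroid = sum of min(|Si|, ci) for each block.
= min(5,1) + min(7,4) + min(6,4) + min(8,3) + min(6,1) + min(4,2)
= 1 + 4 + 4 + 3 + 1 + 2
= 15.

15


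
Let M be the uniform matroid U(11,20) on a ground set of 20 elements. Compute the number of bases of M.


Bases of U(11,20) are all 11-element subsets of the 20-element ground set.
Number of bases = C(20,11).
(20 choose 11) = 167960.

167960


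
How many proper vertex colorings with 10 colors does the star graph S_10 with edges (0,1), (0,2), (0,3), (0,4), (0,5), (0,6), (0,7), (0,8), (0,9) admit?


P(tree, k) = k * (k-1)^(9) for any tree on 10 vertices.
P(10) = 10 * 9^9 = 10 * 387420489 = 3874204890.

3874204890


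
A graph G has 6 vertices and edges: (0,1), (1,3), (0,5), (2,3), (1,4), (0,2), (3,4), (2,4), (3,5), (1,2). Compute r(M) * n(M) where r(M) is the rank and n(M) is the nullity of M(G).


r(M) = |V| - c = 6 - 1 = 5.
nullity = |E| - r(M) = 10 - 5 = 5.
Product = 5 * 5 = 25.

25


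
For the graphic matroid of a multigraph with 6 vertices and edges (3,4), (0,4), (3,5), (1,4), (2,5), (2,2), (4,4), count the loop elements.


In a graphic matroid, a loop is a self-loop edge (u,u) with rank 0.
Examining all 7 edges for self-loops...
Self-loops found: (2,2), (4,4)
Number of loops = 2.

2


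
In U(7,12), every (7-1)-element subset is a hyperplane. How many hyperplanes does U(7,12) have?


Hyperplanes of U(7,12) are flats of rank 6.
In a uniform matroid, these are exactly the (6)-element subsets.
Count = C(12,6) = 12! / (6! * 6!) = 924.

924


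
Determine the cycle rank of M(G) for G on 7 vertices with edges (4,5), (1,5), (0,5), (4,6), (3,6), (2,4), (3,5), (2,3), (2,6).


Cycle rank (nullity) = |E| - r(M) = |E| - (|V| - c).
|E| = 9, |V| = 7, c = 1.
Nullity = 9 - (7 - 1) = 9 - 6 = 3.

3


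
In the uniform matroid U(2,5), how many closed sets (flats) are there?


Flats of U(2,5): every subset of size < 2 is a flat, plus E itself.
Count = C(5,0) + C(5,1) + 1
     = 1 + 5 + 1
     = 7.

7


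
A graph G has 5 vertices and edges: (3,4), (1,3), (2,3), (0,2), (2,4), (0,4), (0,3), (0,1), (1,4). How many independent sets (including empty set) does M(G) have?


An independent set in a graphic matroid is an acyclic edge subset.
G has 5 vertices and 9 edges.
Enumerate all 2^9 = 512 subsets, checking for acyclicity.
Total independent sets = 198.

198


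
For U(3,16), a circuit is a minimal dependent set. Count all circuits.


In U(3,16), circuits are the (4)-element subsets.
Any set of 4 elements is dependent, and removing any one element gives
an independent set of size 3, so it is a minimal dependent set.
Number of circuits = C(16,4) = 16! / (4! * 12!) = 1820.

1820


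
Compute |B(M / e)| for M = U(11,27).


Contracting e from U(11,27) gives U(10,26).
Bases of U(10,26) = C(26,10) = 26! / (10! * 16!) = 5311735.

5311735


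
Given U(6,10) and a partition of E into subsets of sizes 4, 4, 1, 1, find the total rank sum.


r(Ai) = min(|Ai|, 6) for each part.
Sum = min(4,6) + min(4,6) + min(1,6) + min(1,6)
    = 4 + 4 + 1 + 1
    = 10.

10


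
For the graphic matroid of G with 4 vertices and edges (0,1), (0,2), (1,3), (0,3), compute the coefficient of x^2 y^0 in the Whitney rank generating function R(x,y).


R(x,y) = sum over A in 2^E of x^(r(E)-r(A)) * y^(|A|-r(A)).
G has 4 vertices, 4 edges. r(E) = 3.
Enumerate all 2^4 = 16 subsets.
Count subsets with r(E)-r(A)=2 and |A|-r(A)=0: 4.

4


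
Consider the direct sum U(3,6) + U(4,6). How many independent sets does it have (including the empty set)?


For a direct sum, |I(M1+M2)| = |I(M1)| * |I(M2)|.
|I(U(3,6))| = sum C(6,k) for k=0..3 = 42.
|I(U(4,6))| = sum C(6,k) for k=0..4 = 57.
Total = 42 * 57 = 2394.

2394


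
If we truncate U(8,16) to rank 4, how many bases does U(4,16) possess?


Truncating U(8,16) to rank 4 gives U(4,16).
Bases of U(4,16) are all 4-element subsets of 16 elements.
Number of bases = C(16,4) = (16 * 15 * 14 * 13) / (1 * 2 * 3 * 4) = 1820.

1820


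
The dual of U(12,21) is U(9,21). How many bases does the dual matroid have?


The dual of U(r,n) is U(n-r, n) = U(9,21).
Bases of U(9,21) are all (9)-element subsets.
|B(M*)| = (21 choose 9) = 293930.

293930


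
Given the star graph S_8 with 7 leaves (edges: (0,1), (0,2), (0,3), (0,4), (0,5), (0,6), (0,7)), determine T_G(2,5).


A star on 8 vertices is a tree with 7 edges.
T(x,y) = x^(7) for any tree.
T(2,5) = 2^7 = 128.

128


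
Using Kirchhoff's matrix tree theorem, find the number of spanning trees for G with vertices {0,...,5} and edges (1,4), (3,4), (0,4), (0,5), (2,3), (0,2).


By Kirchhoff's matrix tree theorem, the number of spanning trees equals
the determinant of any cofactor of the Laplacian matrix L.
G has 6 vertices and 6 edges.
Computing the (5 x 5) cofactor determinant gives 4.

4


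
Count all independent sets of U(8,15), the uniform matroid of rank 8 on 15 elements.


Independent sets of U(8,15) are all subsets of size <= 8.
Count = C(15,0) + C(15,1) + C(15,2) + C(15,3) + C(15,4) + C(15,5) + C(15,6) + C(15,7) + C(15,8)
     = 1 + 15 + 105 + 455 + 1365 + 3003 + 5005 + 6435 + 6435
     = 22819.

22819


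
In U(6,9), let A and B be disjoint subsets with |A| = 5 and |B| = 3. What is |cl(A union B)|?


|A union B| = 5 + 3 = 8 (disjoint).
In U(6,9), cl(S) = S if |S| < 6, else cl(S) = E.
Since 8 >= 6, cl(A union B) = E.
|cl(A union B)| = 9.

9


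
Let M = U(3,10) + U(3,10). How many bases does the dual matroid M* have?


(M1+M2)* = M1* + M2*.
M1* = U(7,10), bases: C(10,7) = 120.
M2* = U(7,10), bases: C(10,7) = 120.
|B(M*)| = 120 * 120 = 14400.

14400


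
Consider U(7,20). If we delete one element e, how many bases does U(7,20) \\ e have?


Deleting e from U(7,20) gives U(7,19) since n > r.
Bases of U(7,19) = (19 choose 7) = 50388.

50388


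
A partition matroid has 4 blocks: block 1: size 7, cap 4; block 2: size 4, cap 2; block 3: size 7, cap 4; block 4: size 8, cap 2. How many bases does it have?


A basis picks exactly ci elements from block i.
Number of bases = product of C(|Si|, ci).
= C(7,4) * C(4,2) * C(7,4) * C(8,2)
= 35 * 6 * 35 * 28
= 205800.

205800


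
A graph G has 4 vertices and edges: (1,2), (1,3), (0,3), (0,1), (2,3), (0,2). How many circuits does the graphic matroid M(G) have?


A circuit in a graphic matroid = edge set of a simple cycle.
G has 4 vertices and 6 edges.
Enumerating all minimal edge subsets forming cycles...
Total circuits found: 7.

7


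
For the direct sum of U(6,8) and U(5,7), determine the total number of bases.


Bases of a direct sum M1 + M2: |B| = |B(M1)| * |B(M2)|.
|B(U(6,8))| = C(8,6) = 28.
|B(U(5,7))| = C(7,5) = 21.
Total bases = 28 * 21 = 588.

588


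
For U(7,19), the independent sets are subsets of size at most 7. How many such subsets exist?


Independent sets of U(7,19) are all subsets of size <= 7.
Count = (19 choose 0) + (19 choose 1) + (19 choose 2) + (19 choose 3) + (19 choose 4) + (19 choose 5) + (19 choose 6) + (19 choose 7)
     = 1 + 19 + 171 + 969 + 3876 + 11628 + 27132 + 50388
     = 94184.

94184


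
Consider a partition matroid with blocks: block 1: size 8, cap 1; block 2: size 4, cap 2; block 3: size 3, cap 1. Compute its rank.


Rank of a partition matroid = sum of min(|Si|, ci) for each block.
= min(8,1) + min(4,2) + min(3,1)
= 1 + 2 + 1
= 4.

4


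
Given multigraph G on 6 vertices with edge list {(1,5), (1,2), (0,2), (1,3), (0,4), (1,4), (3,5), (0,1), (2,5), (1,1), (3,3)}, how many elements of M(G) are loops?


In a graphic matroid, a loop is a self-loop edge (u,u) with rank 0.
Examining all 11 edges for self-loops...
Self-loops found: (1,1), (3,3)
Number of loops = 2.

2


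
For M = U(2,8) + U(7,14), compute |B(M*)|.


(M1+M2)* = M1* + M2*.
M1* = U(6,8), bases: C(8,6) = 28.
M2* = U(7,14), bases: C(14,7) = 3432.
|B(M*)| = 28 * 3432 = 96096.

96096


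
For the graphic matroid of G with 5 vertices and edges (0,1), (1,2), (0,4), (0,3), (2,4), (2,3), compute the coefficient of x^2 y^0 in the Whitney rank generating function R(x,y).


R(x,y) = sum over A in 2^E of x^(r(E)-r(A)) * y^(|A|-r(A)).
G has 5 vertices, 6 edges. r(E) = 4.
Enumerate all 2^6 = 64 subsets.
Count subsets with r(E)-r(A)=2 and |A|-r(A)=0: 15.

15


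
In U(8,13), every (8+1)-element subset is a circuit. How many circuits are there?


In U(8,13), circuits are the (9)-element subsets.
Any set of 9 elements is dependent, and removing any one element gives
an independent set of size 8, so it is a minimal dependent set.
Number of circuits = C(13,9) = 715.

715


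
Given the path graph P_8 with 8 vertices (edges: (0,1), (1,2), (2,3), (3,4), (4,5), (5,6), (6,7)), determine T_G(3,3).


A path on 8 vertices is a tree with 7 edges.
T(x,y) = x^(7) for any tree.
T(3,3) = 3^7 = 2187.

2187


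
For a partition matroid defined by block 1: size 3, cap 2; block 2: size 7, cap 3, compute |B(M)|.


A basis picks exactly ci elements from block i.
Number of bases = product of C(|Si|, ci).
= C(3,2) * C(7,3)
= 3 * 35
= 105.

105


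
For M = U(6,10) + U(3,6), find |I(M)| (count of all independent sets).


For a direct sum, |I(M1+M2)| = |I(M1)| * |I(M2)|.
|I(U(6,10))| = sum C(10,k) for k=0..6 = 848.
|I(U(3,6))| = sum C(6,k) for k=0..3 = 42.
Total = 848 * 42 = 35616.

35616


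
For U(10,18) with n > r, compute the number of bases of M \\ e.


Deleting e from U(10,18) gives U(10,17) since n > r.
Bases of U(10,17) = C(17,10) = 19448.

19448


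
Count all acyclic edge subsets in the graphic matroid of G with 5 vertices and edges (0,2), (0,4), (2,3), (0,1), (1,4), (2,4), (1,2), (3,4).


An independent set in a graphic matroid is an acyclic edge subset.
G has 5 vertices and 8 edges.
Enumerate all 2^8 = 256 subsets, checking for acyclicity.
Total independent sets = 128.

128


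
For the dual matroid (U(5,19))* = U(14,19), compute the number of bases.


The dual of U(r,n) is U(n-r, n) = U(14,19).
Bases of U(14,19) are all (14)-element subsets.
|B(M*)| = C(19,14) = 11628.

11628


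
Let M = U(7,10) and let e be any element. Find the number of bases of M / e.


Contracting e from U(7,10) gives U(6,9).
Bases of U(6,9) = C(9,6) = 84.

84


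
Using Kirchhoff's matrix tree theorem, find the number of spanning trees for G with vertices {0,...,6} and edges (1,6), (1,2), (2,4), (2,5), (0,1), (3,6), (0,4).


By Kirchhoff's matrix tree theorem, the number of spanning trees equals
the determinant of any cofactor of the Laplacian matrix L.
G has 7 vertices and 7 edges.
Computing the (6 x 6) cofactor determinant gives 4.

4


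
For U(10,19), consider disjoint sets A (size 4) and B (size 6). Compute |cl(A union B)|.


|A union B| = 4 + 6 = 10 (disjoint).
In U(10,19), cl(S) = S if |S| < 10, else cl(S) = E.
Since 10 >= 10, cl(A union B) = E.
|cl(A union B)| = 19.

19


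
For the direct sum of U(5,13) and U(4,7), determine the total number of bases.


Bases of a direct sum M1 + M2: |B| = |B(M1)| * |B(M2)|.
|B(U(5,13))| = C(13,5) = 1287.
|B(U(4,7))| = C(7,4) = 35.
Total bases = 1287 * 35 = 45045.

45045


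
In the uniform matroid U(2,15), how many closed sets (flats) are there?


Flats of U(2,15): every subset of size < 2 is a flat, plus E itself.
Count = (15 choose 0) + (15 choose 1) + 1
     = 1 + 15 + 1
     = 17.

17


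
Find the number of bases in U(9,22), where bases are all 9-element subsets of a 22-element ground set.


Bases of U(9,22) are all 9-element subsets of the 22-element ground set.
Number of bases = C(22,9).
C(22,9) = 497420.

497420


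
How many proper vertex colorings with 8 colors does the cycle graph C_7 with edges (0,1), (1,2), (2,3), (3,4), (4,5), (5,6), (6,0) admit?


P(C_7, k) = (k-1)^7 + (-1)^7*(k-1).
P(8) = (7)^7 - 7
= 823543 - 7 = 823536.

823536


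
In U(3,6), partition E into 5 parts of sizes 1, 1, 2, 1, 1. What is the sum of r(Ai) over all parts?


r(Ai) = min(|Ai|, 3) for each part.
Sum = min(1,3) + min(1,3) + min(2,3) + min(1,3) + min(1,3)
    = 1 + 1 + 2 + 1 + 1
    = 6.

6


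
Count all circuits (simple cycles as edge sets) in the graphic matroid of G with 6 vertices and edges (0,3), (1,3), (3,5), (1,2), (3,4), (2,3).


A circuit in a graphic matroid = edge set of a simple cycle.
G has 6 vertices and 6 edges.
Enumerating all minimal edge subsets forming cycles...
Total circuits found: 1.

1


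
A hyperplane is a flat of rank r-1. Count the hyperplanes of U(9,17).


Hyperplanes of U(9,17) are flats of rank 8.
In a uniform matroid, these are exactly the (8)-element subsets.
Count = C(17,8) = 24310.

24310


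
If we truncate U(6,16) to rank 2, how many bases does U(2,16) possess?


Truncating U(6,16) to rank 2 gives U(2,16).
Bases of U(2,16) are all 2-element subsets of 16 elements.
Number of bases = C(16,2) = 16! / (2! * 14!) = 120.

120


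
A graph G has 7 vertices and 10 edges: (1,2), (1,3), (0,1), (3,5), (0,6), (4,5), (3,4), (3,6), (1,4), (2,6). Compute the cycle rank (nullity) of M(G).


Cycle rank (nullity) = |E| - r(M) = |E| - (|V| - c).
|E| = 10, |V| = 7, c = 1.
Nullity = 10 - (7 - 1) = 10 - 6 = 4.

4


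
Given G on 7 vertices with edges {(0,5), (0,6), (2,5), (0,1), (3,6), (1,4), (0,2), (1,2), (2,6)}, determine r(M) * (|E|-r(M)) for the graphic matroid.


r(M) = |V| - c = 7 - 1 = 6.
nullity = |E| - r(M) = 9 - 6 = 3.
Product = 6 * 3 = 18.

18


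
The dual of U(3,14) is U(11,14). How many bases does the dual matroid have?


The dual of U(r,n) is U(n-r, n) = U(11,14).
Bases of U(11,14) are all (11)-element subsets.
|B(M*)| = (14 choose 11) = 364.

364


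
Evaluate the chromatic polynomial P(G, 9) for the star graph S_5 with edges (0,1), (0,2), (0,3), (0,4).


P(tree, k) = k * (k-1)^(4) for any tree on 5 vertices.
P(9) = 9 * 8^4 = 9 * 4096 = 36864.

36864


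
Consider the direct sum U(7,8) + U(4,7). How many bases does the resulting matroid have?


Bases of a direct sum M1 + M2: |B| = |B(M1)| * |B(M2)|.
|B(U(7,8))| = C(8,7) = 8.
|B(U(4,7))| = C(7,4) = 35.
Total bases = 8 * 35 = 280.

280


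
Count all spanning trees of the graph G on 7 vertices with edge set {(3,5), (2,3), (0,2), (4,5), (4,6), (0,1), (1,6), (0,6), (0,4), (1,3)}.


By Kirchhoff's matrix tree theorem, the number of spanning trees equals
the determinant of any cofactor of the Laplacian matrix L.
G has 7 vertices and 10 edges.
Computing the (6 x 6) cofactor determinant gives 98.

98


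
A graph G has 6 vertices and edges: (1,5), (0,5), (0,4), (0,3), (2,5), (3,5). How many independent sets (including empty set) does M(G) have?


An independent set in a graphic matroid is an acyclic edge subset.
G has 6 vertices and 6 edges.
Enumerate all 2^6 = 64 subsets, checking for acyclicity.
Total independent sets = 56.

56


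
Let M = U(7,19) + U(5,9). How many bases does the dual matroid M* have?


(M1+M2)* = M1* + M2*.
M1* = U(12,19), bases: C(19,12) = 50388.
M2* = U(4,9), bases: C(9,4) = 126.
|B(M*)| = 50388 * 126 = 6348888.

6348888


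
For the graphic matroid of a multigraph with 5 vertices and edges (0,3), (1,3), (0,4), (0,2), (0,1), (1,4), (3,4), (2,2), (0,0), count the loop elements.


In a graphic matroid, a loop is a self-loop edge (u,u) with rank 0.
Examining all 9 edges for self-loops...
Self-loops found: (2,2), (0,0)
Number of loops = 2.

2


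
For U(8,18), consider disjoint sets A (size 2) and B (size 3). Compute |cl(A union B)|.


|A union B| = 2 + 3 = 5 (disjoint).
In U(8,18), cl(S) = S if |S| < 8, else cl(S) = E.
Since 5 < 8, cl(A union B) = A union B.
|cl(A union B)| = 5.

5
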